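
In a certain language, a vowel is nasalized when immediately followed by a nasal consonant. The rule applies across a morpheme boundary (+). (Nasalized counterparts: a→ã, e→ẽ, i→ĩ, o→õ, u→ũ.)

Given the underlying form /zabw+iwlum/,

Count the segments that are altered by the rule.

/u/ before nasal /m/ → [ũ]
1 segment changes.

1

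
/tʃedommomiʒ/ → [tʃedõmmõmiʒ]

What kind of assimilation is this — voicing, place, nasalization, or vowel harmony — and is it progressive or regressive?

nasalization, regressive

/o/→[õ] /o/→[õ].
Each target copies a feature from the following segment, so the direction is regressive.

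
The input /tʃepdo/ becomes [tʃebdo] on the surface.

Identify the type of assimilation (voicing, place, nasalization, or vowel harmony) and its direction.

/p/→[b].
Each target copies a feature from the following segment, so the direction is regressive.

voicing assimilation, regressive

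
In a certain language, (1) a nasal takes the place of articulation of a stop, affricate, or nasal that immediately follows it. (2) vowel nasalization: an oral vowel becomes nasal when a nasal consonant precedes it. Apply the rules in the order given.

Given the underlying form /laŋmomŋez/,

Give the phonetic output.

Rule 1: /ŋ/ before /m/ (labial) → [m]
Rule 1: /m/ before /ŋ/ (velar) → [ŋ]
After rule 1: lammoŋŋez
Rule 2: /o/ after nasal /m/ → [õ]
Rule 2: /e/ after nasal /ŋ/ → [ẽ]

[lammõŋŋẽz]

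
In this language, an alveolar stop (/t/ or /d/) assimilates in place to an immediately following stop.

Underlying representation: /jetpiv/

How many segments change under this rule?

/t/ before /p/ (labial) → [p]
1 segment changes.

1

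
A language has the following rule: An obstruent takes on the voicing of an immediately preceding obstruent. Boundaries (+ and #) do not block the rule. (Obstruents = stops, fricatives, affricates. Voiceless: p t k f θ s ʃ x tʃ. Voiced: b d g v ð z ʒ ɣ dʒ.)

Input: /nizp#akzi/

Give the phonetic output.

[nizb#aksi]

/p/ after /z/ (voiced) → [b]
/z/ after /k/ (voiceless) → [s]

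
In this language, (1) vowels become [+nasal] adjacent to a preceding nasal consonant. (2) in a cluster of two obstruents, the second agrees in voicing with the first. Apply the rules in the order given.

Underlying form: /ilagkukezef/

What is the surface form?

Rule 1: no segment meets the rule's conditions; no change.
After rule 1: ilagkukezef
Rule 2: /k/ after /g/ (voiced) → [g]

[ilaggukezef]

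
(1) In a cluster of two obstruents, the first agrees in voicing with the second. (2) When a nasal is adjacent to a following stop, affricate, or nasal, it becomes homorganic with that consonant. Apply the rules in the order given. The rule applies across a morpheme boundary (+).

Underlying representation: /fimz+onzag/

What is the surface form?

[fimz+onzag]

Rule 1: no segment meets the rule's conditions; no change.
After rule 1: fimz+onzag
Rule 2: no segment meets the rule's conditions; no change.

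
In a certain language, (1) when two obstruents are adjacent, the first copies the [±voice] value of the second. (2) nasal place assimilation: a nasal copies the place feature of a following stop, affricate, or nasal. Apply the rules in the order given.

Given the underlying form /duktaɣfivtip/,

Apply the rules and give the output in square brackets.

Rule 1: /ɣ/ before /f/ (voiceless) → [x]
Rule 1: /v/ before /t/ (voiceless) → [f]
After rule 1: duktaxfiftip
Rule 2: no segment meets the rule's conditions; no change.

[duktaxfiftip]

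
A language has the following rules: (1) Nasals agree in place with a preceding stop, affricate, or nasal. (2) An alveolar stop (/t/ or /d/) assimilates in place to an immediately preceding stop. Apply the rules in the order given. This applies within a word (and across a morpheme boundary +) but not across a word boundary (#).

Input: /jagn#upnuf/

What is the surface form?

Rule 1: /n/ after /g/ (velar) → [ŋ]
Rule 1: /n/ after /p/ (labial) → [m]
After rule 1: jagŋ#upmuf
Rule 2: no segment meets the rule's conditions; no change.

[jagŋ#upmuf]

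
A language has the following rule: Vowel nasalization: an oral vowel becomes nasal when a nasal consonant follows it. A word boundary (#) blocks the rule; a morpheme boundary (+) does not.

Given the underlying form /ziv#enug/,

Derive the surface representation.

/e/ before nasal /n/ → [ẽ]

[ziv#ẽnug]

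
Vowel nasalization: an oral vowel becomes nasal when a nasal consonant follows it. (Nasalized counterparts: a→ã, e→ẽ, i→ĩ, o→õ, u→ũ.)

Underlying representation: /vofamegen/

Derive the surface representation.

/a/ before nasal /m/ → [ã]
/e/ before nasal /n/ → [ẽ]

[vofãmegẽn]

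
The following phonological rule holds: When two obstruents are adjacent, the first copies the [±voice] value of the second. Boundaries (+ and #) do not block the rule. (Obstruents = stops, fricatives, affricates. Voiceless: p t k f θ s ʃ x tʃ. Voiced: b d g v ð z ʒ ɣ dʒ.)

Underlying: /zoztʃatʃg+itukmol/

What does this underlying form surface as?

/z/ before /tʃ/ (voiceless) → [s]
/tʃ/ before /g/ (voiced) → [dʒ]

[zostʃadʒg+itukmol]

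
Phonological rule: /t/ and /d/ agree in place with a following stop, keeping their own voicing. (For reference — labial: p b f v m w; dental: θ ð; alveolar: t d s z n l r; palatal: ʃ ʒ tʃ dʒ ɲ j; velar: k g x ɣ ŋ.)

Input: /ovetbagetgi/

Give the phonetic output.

/t/ before /b/ (labial) → [p]
/t/ before /g/ (velar) → [k]

[ovepbagekgi]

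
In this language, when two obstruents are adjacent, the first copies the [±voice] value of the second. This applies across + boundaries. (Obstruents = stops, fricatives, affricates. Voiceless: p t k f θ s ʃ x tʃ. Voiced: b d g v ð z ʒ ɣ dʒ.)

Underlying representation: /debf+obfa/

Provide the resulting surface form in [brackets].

/b/ before /f/ (voiceless) → [p]
/b/ before /f/ (voiceless) → [p]

[depf+opfa]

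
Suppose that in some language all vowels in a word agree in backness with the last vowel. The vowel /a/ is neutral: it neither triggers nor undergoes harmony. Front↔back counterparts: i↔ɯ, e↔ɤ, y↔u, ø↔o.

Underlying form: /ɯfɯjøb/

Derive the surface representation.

[ifijøb]

/ɯ/ harmonizes with /ø/ ([-back]) → [i]
/ɯ/ harmonizes with /ø/ ([-back]) → [i]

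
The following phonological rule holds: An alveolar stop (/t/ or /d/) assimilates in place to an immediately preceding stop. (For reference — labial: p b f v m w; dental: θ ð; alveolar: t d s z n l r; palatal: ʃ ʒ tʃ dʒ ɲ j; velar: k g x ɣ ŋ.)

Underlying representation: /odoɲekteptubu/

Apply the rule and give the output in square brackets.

/t/ after /k/ (velar) → [k]
/t/ after /p/ (labial) → [p]

[odoɲekkeppubu]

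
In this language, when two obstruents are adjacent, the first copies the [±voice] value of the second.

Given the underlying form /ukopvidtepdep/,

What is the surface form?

[ukobvittebdep]

/p/ before /v/ (voiced) → [b]
/d/ before /t/ (voiceless) → [t]
/p/ before /d/ (voiced) → [b]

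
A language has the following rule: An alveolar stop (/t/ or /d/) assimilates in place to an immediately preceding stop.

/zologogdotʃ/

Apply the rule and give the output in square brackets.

/d/ after /g/ (velar) → [g]

[zologoggotʃ]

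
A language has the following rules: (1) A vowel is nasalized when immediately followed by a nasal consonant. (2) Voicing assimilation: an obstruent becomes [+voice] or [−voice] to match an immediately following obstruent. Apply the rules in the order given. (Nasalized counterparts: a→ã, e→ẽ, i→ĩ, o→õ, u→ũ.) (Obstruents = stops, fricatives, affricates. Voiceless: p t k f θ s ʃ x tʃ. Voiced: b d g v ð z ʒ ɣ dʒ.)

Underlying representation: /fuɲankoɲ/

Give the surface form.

Rule 1: /u/ before nasal /ɲ/ → [ũ]
Rule 1: /a/ before nasal /n/ → [ã]
Rule 1: /o/ before nasal /ɲ/ → [õ]
After rule 1: fũɲãnkõɲ
Rule 2: no segment meets the rule's conditions; no change.

[fũɲãnkõɲ]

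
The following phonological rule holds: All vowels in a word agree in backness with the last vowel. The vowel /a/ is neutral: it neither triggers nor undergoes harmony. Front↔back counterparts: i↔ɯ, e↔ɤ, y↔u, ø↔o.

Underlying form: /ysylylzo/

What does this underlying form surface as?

/y/ harmonizes with /o/ ([+back]) → [u]
/y/ harmonizes with /o/ ([+back]) → [u]
/y/ harmonizes with /o/ ([+back]) → [u]

[usululzo]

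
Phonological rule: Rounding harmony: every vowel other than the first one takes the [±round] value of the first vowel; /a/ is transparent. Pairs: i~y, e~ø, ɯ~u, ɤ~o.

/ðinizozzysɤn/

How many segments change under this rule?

2

/o/ harmonizes with /i/ ([-round]) → [ɤ]
/y/ harmonizes with /i/ ([-round]) → [i]
2 segments change.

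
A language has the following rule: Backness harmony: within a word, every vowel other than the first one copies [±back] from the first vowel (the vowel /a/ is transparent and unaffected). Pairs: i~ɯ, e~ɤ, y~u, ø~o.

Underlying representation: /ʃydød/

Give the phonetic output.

[ʃydød]

no segment meets the rule's conditions; no change.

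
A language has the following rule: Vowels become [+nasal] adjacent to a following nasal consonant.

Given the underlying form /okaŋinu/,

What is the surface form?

[okãŋĩnu]

/a/ before nasal /ŋ/ → [ã]
/i/ before nasal /n/ → [ĩ]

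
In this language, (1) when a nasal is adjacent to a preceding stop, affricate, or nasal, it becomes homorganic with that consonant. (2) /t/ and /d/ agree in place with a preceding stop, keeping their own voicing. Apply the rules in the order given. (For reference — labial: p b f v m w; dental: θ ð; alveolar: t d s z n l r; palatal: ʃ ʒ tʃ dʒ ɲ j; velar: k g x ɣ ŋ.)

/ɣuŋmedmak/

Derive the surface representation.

[ɣuŋŋednak]

Rule 1: /m/ after /ŋ/ (velar) → [ŋ]
Rule 1: /m/ after /d/ (alveolar) → [n]
After rule 1: ɣuŋŋednak
Rule 2: no segment meets the rule's conditions; no change.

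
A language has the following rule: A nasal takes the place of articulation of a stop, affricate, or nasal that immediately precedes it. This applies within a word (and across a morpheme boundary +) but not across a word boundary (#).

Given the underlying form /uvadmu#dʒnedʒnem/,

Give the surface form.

[uvadnu#dʒɲedʒɲem]

/m/ after /d/ (alveolar) → [n]
/n/ after /dʒ/ (palatal) → [ɲ]
/n/ after /dʒ/ (palatal) → [ɲ]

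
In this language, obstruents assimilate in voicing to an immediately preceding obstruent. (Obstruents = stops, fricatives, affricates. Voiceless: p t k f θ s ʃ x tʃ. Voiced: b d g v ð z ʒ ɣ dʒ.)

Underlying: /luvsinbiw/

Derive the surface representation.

[luvzinbiw]

/s/ after /v/ (voiced) → [z]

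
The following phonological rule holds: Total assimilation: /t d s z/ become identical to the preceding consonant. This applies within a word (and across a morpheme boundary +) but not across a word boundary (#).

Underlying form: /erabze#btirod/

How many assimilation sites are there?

/z/ after /b/ → [b] (total assimilation)
/t/ after /b/ → [b] (total assimilation)
2 segments change.

2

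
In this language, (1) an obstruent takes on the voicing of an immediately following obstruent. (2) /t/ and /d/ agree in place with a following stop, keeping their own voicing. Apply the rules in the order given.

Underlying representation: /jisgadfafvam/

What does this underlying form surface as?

Rule 1: /s/ before /g/ (voiced) → [z]
Rule 1: /d/ before /f/ (voiceless) → [t]
Rule 1: /f/ before /v/ (voiced) → [v]
After rule 1: jizgatfavvam
Rule 2: no segment meets the rule's conditions; no change.

[jizgatfavvam]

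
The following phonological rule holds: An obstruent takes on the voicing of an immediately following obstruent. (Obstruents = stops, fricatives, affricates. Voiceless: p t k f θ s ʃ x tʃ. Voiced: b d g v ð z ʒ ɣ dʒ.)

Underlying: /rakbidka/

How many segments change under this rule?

2

/k/ before /b/ (voiced) → [g]
/d/ before /k/ (voiceless) → [t]
2 segments change.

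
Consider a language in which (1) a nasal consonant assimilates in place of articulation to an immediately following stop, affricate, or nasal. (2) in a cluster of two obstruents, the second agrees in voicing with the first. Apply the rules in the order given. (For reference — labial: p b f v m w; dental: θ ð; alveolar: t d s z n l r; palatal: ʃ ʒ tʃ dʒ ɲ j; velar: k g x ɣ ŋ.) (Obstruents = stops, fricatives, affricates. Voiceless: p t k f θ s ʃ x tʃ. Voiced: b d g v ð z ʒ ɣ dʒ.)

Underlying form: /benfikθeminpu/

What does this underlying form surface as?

[benfikθemimpu]

Rule 1: /n/ before /p/ (labial) → [m]
After rule 1: benfikθemimpu
Rule 2: no segment meets the rule's conditions; no change.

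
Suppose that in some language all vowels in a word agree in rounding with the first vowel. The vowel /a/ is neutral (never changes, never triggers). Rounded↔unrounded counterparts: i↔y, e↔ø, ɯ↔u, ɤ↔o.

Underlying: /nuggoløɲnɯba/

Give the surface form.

/ɯ/ harmonizes with /u/ ([+round]) → [u]

[nuggoløɲnuba]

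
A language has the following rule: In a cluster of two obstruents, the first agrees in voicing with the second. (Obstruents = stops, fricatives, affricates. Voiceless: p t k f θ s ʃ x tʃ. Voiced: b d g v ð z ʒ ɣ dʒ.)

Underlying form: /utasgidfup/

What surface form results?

/s/ before /g/ (voiced) → [z]
/d/ before /f/ (voiceless) → [t]

[utazgitfup]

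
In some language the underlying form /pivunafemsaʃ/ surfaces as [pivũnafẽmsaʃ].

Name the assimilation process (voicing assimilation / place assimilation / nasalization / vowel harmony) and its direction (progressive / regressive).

nasalization, regressive

/u/→[ũ] /e/→[ẽ].
Each target copies a feature from the following segment, so the direction is regressive.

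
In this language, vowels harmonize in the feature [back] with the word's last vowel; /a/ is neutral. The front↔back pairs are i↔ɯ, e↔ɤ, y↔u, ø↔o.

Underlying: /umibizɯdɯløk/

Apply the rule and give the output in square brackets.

[ymibizidiløk]

/u/ harmonizes with /ø/ ([-back]) → [y]
/ɯ/ harmonizes with /ø/ ([-back]) → [i]
/ɯ/ harmonizes with /ø/ ([-back]) → [i]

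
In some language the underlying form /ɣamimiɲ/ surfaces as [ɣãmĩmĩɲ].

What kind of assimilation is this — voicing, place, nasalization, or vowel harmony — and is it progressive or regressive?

/a/→[ã] /i/→[ĩ] /i/→[ĩ].
Each target copies a feature from the following segment, so the direction is regressive.

nasalization, regressive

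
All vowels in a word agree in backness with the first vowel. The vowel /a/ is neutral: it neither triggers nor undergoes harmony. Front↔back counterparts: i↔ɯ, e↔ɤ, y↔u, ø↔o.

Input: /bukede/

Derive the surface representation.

[bukɤdɤ]

/e/ harmonizes with /u/ ([+back]) → [ɤ]
/e/ harmonizes with /u/ ([+back]) → [ɤ]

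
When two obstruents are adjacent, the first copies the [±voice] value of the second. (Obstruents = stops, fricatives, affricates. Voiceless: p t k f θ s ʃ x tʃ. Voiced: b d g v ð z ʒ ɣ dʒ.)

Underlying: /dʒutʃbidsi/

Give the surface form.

/tʃ/ before /b/ (voiced) → [dʒ]
/d/ before /s/ (voiceless) → [t]

[dʒudʒbitsi]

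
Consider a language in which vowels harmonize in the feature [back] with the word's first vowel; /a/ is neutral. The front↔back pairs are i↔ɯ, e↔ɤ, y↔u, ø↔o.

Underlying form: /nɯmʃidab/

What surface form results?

/i/ harmonizes with /ɯ/ ([+back]) → [ɯ]

[nɯmʃɯdab]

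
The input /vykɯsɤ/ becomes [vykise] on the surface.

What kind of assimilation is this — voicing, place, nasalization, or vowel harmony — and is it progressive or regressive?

/ɯ/→[i] /ɤ/→[e].
Vowels agree with the first vowel, so the harmony is progressive.

vowel harmony, progressive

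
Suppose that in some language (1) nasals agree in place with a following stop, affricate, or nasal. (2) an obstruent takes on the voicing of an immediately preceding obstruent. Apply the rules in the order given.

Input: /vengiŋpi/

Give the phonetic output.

Rule 1: /n/ before /g/ (velar) → [ŋ]
Rule 1: /ŋ/ before /p/ (labial) → [m]
After rule 1: veŋgimpi
Rule 2: no segment meets the rule's conditions; no change.

[veŋgimpi]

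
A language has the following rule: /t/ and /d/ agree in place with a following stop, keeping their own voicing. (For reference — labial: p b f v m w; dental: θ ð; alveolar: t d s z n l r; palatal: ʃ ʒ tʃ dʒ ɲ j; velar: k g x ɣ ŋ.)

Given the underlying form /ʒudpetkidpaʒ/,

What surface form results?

/d/ before /p/ (labial) → [b]
/t/ before /k/ (velar) → [k]
/d/ before /p/ (labial) → [b]

[ʒubpekkibpaʒ]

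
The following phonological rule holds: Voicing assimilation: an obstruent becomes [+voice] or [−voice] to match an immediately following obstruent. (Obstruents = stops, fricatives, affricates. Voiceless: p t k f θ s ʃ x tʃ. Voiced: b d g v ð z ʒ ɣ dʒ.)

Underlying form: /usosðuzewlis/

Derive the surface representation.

[usozðuzewlis]

/s/ before /ð/ (voiced) → [z]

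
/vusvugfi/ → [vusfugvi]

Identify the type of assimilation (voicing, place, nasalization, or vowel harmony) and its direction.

/v/→[f] /f/→[v].
Each target copies a feature from the preceding segment, so the direction is progressive.

voicing assimilation, progressive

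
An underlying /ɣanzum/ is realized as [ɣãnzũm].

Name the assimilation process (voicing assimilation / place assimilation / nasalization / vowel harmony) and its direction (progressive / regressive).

nasalization, regressive

/a/→[ã] /u/→[ũ].
Each target copies a feature from the following segment, so the direction is regressive.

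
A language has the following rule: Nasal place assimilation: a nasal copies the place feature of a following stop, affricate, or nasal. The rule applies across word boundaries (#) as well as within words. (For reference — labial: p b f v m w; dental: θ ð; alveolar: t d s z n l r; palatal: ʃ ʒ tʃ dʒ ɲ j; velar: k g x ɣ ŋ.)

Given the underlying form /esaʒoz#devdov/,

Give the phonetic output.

no segment meets the rule's conditions; no change.

[esaʒoz#devdov]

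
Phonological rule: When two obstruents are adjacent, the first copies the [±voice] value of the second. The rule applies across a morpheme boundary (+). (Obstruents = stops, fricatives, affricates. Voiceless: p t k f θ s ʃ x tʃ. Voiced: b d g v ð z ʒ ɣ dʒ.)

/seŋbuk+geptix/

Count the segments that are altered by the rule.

1

/k/ before /g/ (voiced) → [g]
1 segment changes.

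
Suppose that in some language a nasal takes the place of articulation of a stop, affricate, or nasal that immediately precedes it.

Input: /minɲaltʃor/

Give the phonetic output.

[minnaltʃor]

/ɲ/ after /n/ (alveolar) → [n]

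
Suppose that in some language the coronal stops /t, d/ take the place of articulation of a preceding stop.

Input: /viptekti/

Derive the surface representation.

[vippekki]

/t/ after /p/ (labial) → [p]
/t/ after /k/ (velar) → [k]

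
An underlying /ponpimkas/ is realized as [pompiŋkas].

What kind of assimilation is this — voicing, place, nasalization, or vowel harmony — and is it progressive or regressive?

/n/→[m] /m/→[ŋ].
Each target copies a feature from the following segment, so the direction is regressive.

place assimilation, regressive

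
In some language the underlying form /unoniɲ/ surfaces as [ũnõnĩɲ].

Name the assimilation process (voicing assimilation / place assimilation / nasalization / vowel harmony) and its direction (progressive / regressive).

/u/→[ũ] /o/→[õ] /i/→[ĩ].
Each target copies a feature from the following segment, so the direction is regressive.

nasalization, regressive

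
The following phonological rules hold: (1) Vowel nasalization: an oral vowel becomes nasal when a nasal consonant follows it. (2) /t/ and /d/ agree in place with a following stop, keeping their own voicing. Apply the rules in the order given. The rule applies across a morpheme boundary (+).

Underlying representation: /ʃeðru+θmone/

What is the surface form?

[ʃeðru+θmõne]

Rule 1: /o/ before nasal /n/ → [õ]
After rule 1: ʃeðru+θmõne
Rule 2: no segment meets the rule's conditions; no change.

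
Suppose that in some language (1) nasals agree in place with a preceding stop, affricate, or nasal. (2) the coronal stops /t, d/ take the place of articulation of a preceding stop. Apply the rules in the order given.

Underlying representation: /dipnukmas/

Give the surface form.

[dipmukŋas]

Rule 1: /n/ after /p/ (labial) → [m]
Rule 1: /m/ after /k/ (velar) → [ŋ]
After rule 1: dipmukŋas
Rule 2: no segment meets the rule's conditions; no change.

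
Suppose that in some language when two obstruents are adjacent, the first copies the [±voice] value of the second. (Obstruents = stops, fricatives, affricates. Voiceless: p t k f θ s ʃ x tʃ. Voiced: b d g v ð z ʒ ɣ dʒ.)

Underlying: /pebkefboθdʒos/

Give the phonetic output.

/b/ before /k/ (voiceless) → [p]
/f/ before /b/ (voiced) → [v]
/θ/ before /dʒ/ (voiced) → [ð]

[pepkevboðdʒos]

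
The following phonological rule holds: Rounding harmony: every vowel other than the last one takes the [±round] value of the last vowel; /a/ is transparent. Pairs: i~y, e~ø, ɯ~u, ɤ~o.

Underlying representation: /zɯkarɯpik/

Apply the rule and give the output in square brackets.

[zɯkarɯpik]

no segment meets the rule's conditions; no change.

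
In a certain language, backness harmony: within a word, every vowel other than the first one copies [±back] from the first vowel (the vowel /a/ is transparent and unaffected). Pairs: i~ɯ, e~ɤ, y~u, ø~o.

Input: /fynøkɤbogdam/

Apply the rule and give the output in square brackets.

/ɤ/ harmonizes with /y/ ([-back]) → [e]
/o/ harmonizes with /y/ ([-back]) → [ø]

[fynøkebøgdam]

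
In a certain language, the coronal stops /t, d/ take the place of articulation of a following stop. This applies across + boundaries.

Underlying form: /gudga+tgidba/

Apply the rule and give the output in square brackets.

/d/ before /g/ (velar) → [g]
/t/ before /g/ (velar) → [k]
/d/ before /b/ (labial) → [b]

[gugga+kgibba]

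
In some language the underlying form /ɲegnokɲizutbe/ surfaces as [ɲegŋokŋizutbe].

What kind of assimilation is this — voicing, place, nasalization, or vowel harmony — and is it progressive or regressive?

place assimilation, progressive

/n/→[ŋ] /ɲ/→[ŋ].
Each target copies a feature from the preceding segment, so the direction is progressive.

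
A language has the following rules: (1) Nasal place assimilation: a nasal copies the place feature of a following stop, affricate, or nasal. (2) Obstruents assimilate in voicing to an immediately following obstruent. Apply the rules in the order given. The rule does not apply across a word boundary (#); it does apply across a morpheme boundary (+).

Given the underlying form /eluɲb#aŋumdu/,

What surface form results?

[elumb#aŋundu]

Rule 1: /ɲ/ before /b/ (labial) → [m]
Rule 1: /m/ before /d/ (alveolar) → [n]
After rule 1: elumb#aŋundu
Rule 2: no segment meets the rule's conditions; no change.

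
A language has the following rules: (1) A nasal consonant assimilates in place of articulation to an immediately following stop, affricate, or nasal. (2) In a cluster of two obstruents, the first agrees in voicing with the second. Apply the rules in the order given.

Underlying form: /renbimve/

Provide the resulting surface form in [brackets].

[rembimve]

Rule 1: /n/ before /b/ (labial) → [m]
After rule 1: rembimve
Rule 2: no segment meets the rule's conditions; no change.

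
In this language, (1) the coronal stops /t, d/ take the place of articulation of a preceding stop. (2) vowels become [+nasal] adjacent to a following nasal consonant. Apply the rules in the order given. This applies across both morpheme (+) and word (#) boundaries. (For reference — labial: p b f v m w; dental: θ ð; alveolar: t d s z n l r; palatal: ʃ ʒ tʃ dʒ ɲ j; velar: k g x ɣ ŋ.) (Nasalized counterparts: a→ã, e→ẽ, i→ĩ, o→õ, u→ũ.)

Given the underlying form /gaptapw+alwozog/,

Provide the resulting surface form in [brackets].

Rule 1: /t/ after /p/ (labial) → [p]
After rule 1: gappapw+alwozog
Rule 2: no segment meets the rule's conditions; no change.

[gappapw+alwozog]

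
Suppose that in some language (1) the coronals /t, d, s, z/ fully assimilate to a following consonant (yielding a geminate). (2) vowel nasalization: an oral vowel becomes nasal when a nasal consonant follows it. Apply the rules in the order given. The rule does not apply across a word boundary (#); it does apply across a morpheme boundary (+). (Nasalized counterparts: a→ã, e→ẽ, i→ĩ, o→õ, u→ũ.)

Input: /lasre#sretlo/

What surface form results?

Rule 1: /s/ before /r/ → [r] (total assimilation)
Rule 1: /s/ before /r/ → [r] (total assimilation)
Rule 1: /t/ before /l/ → [l] (total assimilation)
After rule 1: larre#rrello
Rule 2: no segment meets the rule's conditions; no change.

[larre#rrello]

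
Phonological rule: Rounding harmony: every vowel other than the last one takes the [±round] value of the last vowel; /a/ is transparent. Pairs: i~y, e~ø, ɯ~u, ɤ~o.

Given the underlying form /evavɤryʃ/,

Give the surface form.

[øvavoryʃ]

/e/ harmonizes with /y/ ([+round]) → [ø]
/ɤ/ harmonizes with /y/ ([+round]) → [o]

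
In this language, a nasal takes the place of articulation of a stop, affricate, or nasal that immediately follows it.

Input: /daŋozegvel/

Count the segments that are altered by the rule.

0

No segment meets the rule's conditions.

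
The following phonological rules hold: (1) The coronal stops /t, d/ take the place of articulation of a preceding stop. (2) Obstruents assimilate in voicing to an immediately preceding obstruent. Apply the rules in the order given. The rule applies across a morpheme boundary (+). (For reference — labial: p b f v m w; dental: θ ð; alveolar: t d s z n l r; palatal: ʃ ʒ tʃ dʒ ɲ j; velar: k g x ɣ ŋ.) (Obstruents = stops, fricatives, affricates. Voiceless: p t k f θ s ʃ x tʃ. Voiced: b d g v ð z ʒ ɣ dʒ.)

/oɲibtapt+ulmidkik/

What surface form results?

[oɲibbapp+ulmidgik]

Rule 1: /t/ after /b/ (labial) → [p]
Rule 1: /t/ after /p/ (labial) → [p]
After rule 1: oɲibpapp+ulmidkik
Rule 2: /p/ after /b/ (voiced) → [b]
Rule 2: /k/ after /d/ (voiced) → [g]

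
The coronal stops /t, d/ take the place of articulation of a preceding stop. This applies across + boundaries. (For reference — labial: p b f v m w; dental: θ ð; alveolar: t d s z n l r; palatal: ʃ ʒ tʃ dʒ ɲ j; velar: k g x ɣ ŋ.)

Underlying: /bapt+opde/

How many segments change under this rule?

/t/ after /p/ (labial) → [p]
/d/ after /p/ (labial) → [b]
2 segments change.

2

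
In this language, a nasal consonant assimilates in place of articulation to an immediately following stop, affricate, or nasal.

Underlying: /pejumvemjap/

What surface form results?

no segment meets the rule's conditions; no change.

[pejumvemjap]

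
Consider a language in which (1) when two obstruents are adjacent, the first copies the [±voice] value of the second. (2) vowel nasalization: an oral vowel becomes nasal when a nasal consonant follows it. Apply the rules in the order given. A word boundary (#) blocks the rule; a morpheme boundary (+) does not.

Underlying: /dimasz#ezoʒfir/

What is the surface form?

Rule 1: /s/ before /z/ (voiced) → [z]
Rule 1: /ʒ/ before /f/ (voiceless) → [ʃ]
After rule 1: dimazz#ezoʃfir
Rule 2: /i/ before nasal /m/ → [ĩ]

[dĩmazz#ezoʃfir]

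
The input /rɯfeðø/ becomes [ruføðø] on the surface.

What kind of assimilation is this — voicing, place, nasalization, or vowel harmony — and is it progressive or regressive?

vowel harmony, regressive

/ɯ/→[u] /e/→[ø].
Vowels agree with the last vowel, so the harmony is regressive.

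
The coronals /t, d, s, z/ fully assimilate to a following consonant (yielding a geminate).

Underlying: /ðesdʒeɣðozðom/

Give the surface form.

/s/ before /dʒ/ → [dʒ] (total assimilation)
/z/ before /ð/ → [ð] (total assimilation)

[ðedʒdʒeɣðoððom]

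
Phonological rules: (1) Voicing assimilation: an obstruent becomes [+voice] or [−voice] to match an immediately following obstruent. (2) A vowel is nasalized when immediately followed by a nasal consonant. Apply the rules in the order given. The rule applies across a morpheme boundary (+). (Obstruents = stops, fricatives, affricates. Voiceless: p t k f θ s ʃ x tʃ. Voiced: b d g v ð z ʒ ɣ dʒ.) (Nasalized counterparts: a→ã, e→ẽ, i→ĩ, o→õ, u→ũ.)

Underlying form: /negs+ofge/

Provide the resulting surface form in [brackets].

[neks+ovge]

Rule 1: /g/ before /s/ (voiceless) → [k]
Rule 1: /f/ before /g/ (voiced) → [v]
After rule 1: neks+ovge
Rule 2: no segment meets the rule's conditions; no change.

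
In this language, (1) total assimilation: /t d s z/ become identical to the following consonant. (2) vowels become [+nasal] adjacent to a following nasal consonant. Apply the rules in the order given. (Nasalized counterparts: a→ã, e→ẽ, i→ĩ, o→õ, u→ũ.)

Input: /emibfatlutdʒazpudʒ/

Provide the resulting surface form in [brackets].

Rule 1: /t/ before /l/ → [l] (total assimilation)
Rule 1: /t/ before /dʒ/ → [dʒ] (total assimilation)
Rule 1: /z/ before /p/ → [p] (total assimilation)
After rule 1: emibfalludʒdʒappudʒ
Rule 2: /e/ before nasal /m/ → [ẽ]

[ẽmibfalludʒdʒappudʒ]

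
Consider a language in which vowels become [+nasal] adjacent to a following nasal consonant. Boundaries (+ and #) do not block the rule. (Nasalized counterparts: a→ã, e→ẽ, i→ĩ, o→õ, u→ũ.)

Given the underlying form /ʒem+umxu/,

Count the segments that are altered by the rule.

/e/ before nasal /m/ → [ẽ]
/u/ before nasal /m/ → [ũ]
2 segments change.

2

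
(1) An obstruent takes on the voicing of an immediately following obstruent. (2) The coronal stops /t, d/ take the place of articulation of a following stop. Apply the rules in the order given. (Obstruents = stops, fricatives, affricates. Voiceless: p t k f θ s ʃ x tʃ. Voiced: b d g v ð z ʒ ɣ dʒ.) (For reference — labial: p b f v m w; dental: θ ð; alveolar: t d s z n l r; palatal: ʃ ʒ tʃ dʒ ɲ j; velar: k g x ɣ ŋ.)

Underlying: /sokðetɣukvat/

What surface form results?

Rule 1: /k/ before /ð/ (voiced) → [g]
Rule 1: /t/ before /ɣ/ (voiced) → [d]
Rule 1: /k/ before /v/ (voiced) → [g]
After rule 1: sogðedɣugvat
Rule 2: no segment meets the rule's conditions; no change.

[sogðedɣugvat]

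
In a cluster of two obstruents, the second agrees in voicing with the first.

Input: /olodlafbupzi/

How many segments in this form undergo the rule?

2

/b/ after /f/ (voiceless) → [p]
/z/ after /p/ (voiceless) → [s]
2 segments change.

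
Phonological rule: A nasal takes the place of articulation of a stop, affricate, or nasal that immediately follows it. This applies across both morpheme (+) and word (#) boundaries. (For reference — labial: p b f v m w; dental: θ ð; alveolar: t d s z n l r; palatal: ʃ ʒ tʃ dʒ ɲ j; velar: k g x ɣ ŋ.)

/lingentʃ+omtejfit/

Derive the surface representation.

[liŋgeɲtʃ+ontejfit]

/n/ before /g/ (velar) → [ŋ]
/n/ before /tʃ/ (palatal) → [ɲ]
/m/ before /t/ (alveolar) → [n]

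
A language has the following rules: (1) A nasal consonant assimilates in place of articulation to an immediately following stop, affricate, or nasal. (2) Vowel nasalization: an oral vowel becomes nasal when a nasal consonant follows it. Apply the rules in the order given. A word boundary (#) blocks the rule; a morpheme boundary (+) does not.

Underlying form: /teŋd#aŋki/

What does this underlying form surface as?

[tẽnd#ãŋki]

Rule 1: /ŋ/ before /d/ (alveolar) → [n]
After rule 1: tend#aŋki
Rule 2: /e/ before nasal /n/ → [ẽ]
Rule 2: /a/ before nasal /ŋ/ → [ã]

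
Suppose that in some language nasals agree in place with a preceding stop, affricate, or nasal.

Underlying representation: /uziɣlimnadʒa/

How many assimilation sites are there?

1

/n/ after /m/ (labial) → [m]
1 segment changes.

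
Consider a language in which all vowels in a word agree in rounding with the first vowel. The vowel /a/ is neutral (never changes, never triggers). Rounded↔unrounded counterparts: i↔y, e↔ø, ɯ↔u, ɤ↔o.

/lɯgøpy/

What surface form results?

/ø/ harmonizes with /ɯ/ ([-round]) → [e]
/y/ harmonizes with /ɯ/ ([-round]) → [i]

[lɯgepi]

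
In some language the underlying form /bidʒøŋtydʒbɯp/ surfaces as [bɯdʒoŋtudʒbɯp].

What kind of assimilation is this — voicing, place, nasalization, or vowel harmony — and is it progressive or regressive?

vowel harmony, regressive

/i/→[ɯ] /ø/→[o] /y/→[u].
Vowels agree with the last vowel, so the harmony is regressive.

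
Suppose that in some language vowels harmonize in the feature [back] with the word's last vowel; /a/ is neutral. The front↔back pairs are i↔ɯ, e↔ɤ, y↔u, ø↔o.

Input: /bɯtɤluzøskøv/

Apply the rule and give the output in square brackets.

/ɯ/ harmonizes with /ø/ ([-back]) → [i]
/ɤ/ harmonizes with /ø/ ([-back]) → [e]
/u/ harmonizes with /ø/ ([-back]) → [y]

[bitelyzøskøv]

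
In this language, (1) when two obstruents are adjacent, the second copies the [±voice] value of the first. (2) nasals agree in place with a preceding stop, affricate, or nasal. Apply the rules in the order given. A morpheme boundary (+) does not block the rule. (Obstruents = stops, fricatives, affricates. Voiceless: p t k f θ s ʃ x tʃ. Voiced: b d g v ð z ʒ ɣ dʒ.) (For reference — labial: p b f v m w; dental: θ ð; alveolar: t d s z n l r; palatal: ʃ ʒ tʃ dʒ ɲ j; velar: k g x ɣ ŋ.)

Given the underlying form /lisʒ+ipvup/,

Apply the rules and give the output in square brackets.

Rule 1: /ʒ/ after /s/ (voiceless) → [ʃ]
Rule 1: /v/ after /p/ (voiceless) → [f]
After rule 1: lisʃ+ipfup
Rule 2: no segment meets the rule's conditions; no change.

[lisʃ+ipfup]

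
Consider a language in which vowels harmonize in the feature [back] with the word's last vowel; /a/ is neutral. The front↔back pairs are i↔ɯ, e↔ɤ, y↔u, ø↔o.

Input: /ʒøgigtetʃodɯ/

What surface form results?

[ʒogɯgtɤtʃodɯ]

/ø/ harmonizes with /ɯ/ ([+back]) → [o]
/i/ harmonizes with /ɯ/ ([+back]) → [ɯ]
/e/ harmonizes with /ɯ/ ([+back]) → [ɤ]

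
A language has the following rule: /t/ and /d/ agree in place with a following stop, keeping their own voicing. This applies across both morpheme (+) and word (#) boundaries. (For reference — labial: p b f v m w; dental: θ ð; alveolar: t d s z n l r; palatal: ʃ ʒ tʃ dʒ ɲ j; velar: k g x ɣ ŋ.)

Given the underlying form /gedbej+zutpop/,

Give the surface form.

/d/ before /b/ (labial) → [b]
/t/ before /p/ (labial) → [p]

[gebbej+zuppop]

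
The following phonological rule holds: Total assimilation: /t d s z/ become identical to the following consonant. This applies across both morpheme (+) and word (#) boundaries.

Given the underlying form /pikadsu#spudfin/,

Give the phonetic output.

[pikassu#ppuffin]

/d/ before /s/ → [s] (total assimilation)
/s/ before /p/ → [p] (total assimilation)
/d/ before /f/ → [f] (total assimilation)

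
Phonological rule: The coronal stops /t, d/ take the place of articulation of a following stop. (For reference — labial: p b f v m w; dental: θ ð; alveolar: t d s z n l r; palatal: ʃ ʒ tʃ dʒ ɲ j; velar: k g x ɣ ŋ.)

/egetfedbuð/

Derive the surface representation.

/d/ before /b/ (labial) → [b]

[egetfebbuð]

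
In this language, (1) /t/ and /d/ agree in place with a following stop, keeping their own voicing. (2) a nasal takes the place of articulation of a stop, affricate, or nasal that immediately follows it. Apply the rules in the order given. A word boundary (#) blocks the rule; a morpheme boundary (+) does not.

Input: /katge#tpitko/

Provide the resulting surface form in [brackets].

Rule 1: /t/ before /g/ (velar) → [k]
Rule 1: /t/ before /p/ (labial) → [p]
Rule 1: /t/ before /k/ (velar) → [k]
After rule 1: kakge#ppikko
Rule 2: no segment meets the rule's conditions; no change.

[kakge#ppikko]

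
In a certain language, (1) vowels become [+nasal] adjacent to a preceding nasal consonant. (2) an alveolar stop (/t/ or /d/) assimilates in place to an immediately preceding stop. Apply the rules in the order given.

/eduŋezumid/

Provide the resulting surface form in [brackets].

[eduŋẽzumĩd]

Rule 1: /e/ after nasal /ŋ/ → [ẽ]
Rule 1: /i/ after nasal /m/ → [ĩ]
After rule 1: eduŋẽzumĩd
Rule 2: no segment meets the rule's conditions; no change.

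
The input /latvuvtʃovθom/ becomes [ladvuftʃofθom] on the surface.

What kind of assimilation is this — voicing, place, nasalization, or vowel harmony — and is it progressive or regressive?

voicing assimilation, regressive

/t/→[d] /v/→[f] /v/→[f].
Each target copies a feature from the following segment, so the direction is regressive.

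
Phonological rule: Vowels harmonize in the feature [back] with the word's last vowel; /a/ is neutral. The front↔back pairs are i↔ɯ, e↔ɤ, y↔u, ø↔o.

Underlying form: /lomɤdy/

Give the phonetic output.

/o/ harmonizes with /y/ ([-back]) → [ø]
/ɤ/ harmonizes with /y/ ([-back]) → [e]

[lømedy]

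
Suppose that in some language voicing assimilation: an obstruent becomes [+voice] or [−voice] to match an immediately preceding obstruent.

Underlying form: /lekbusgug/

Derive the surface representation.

[lekpuskug]

/b/ after /k/ (voiceless) → [p]
/g/ after /s/ (voiceless) → [k]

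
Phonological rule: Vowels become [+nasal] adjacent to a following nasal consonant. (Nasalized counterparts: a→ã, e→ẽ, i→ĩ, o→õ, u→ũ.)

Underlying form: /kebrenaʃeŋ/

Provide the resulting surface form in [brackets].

[kebrẽnaʃẽŋ]

/e/ before nasal /n/ → [ẽ]
/e/ before nasal /ŋ/ → [ẽ]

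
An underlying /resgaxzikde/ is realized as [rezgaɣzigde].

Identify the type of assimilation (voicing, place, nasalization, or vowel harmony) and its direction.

/s/→[z] /x/→[ɣ] /k/→[g].
Each target copies a feature from the following segment, so the direction is regressive.

voicing assimilation, regressive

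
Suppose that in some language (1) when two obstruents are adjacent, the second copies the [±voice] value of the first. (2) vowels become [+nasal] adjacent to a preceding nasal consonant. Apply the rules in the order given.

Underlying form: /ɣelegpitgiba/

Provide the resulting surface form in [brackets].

[ɣelegbitkiba]

Rule 1: /p/ after /g/ (voiced) → [b]
Rule 1: /g/ after /t/ (voiceless) → [k]
After rule 1: ɣelegbitkiba
Rule 2: no segment meets the rule's conditions; no change.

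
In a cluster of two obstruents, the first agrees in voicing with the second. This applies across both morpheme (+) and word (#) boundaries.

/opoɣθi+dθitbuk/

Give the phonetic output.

[opoxθi+tθidbuk]

/ɣ/ before /θ/ (voiceless) → [x]
/d/ before /θ/ (voiceless) → [t]
/t/ before /b/ (voiced) → [d]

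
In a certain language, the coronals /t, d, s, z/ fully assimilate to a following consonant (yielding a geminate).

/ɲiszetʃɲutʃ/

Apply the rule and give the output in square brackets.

[ɲizzetʃɲutʃ]

/s/ before /z/ → [z] (total assimilation)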